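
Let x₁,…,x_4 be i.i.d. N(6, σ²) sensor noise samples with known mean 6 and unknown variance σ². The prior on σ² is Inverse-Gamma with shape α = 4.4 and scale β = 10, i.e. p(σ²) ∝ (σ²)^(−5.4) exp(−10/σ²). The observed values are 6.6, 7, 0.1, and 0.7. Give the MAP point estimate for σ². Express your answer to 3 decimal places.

Sum of squared deviations about the known mean: SS = (6.6−6)² + (7−6)² + (0.1−6)² + (0.7−6)² = 64.26.
The Normal likelihood contributes (σ²)^(−n/2) exp(−SS/(2σ²)), so the posterior is Inverse-Gamma(α + n/2, β + SS/2) = Inverse-Gamma(6.4, 42.13).
The mode of Inverse-Gamma(a, b) is b/(a+1) = 42.13/7.4 ≈ 5.693.

σ̂²_MAP = 5.693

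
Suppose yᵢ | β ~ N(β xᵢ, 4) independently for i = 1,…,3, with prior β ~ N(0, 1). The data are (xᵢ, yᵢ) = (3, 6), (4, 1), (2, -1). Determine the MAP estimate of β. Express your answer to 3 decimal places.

β̂_MAP = 0.606

log p(β | y) = −Σ(yᵢ − βxᵢ)²/(2·4) − β²/(2·1) + const.
Setting the derivative to zero: Σxᵢ(yᵢ − βxᵢ)/4 − β/1 = 0, so β = Σxᵢyᵢ / (Σxᵢ² + σ²/τ²).
Σxᵢyᵢ = 3·6 + 4·1 + 2·(-1) = 20; Σxᵢ² = 29; σ²/τ² = 4.
β̂_MAP = 20 / (29 + 4) = 20/33 ≈ 0.606.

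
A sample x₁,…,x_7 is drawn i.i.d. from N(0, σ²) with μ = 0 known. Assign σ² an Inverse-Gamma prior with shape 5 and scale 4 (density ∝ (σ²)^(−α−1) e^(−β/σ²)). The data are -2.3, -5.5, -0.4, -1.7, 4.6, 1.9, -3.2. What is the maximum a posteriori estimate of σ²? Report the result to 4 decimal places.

Sum of squared deviations about the known mean: SS = (-2.3−0)² + (-5.5−0)² + (-0.4−0)² + (-1.7−0)² + (4.6−0)² + (1.9−0)² + (-3.2−0)² = 73.6.
The Normal likelihood contributes (σ²)^(−n/2) exp(−SS/(2σ²)), so the posterior is Inverse-Gamma(α + n/2, β + SS/2) = Inverse-Gamma(8.5, 40.8).
The mode of Inverse-Gamma(a, b) is b/(a+1) = 40.8/9.5 ≈ 4.2947.

σ̂²_MAP = 4.2947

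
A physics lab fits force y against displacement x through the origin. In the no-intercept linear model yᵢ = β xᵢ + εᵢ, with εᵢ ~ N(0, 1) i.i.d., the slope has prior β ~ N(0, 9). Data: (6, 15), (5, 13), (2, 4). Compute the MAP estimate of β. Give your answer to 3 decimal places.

β̂_MAP = 2.503

log p(β | y) = −Σ(yᵢ − βxᵢ)²/(2·1) − β²/(2·9) + const.
Setting the derivative to zero: Σxᵢ(yᵢ − βxᵢ)/1 − β/9 = 0, so β = Σxᵢyᵢ / (Σxᵢ² + σ²/τ²).
Σxᵢyᵢ = 6·15 + 5·13 + 2·4 = 163; Σxᵢ² = 65; σ²/τ² = 1/9.
β̂_MAP = 163 / (65 + 1/9) = 163/(586/9) = 1467/586 ≈ 2.503.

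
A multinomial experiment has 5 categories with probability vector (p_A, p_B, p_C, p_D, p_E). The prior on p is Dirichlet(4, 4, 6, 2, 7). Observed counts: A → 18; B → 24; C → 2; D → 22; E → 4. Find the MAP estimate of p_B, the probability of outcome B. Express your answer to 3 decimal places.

MAP estimate of p_B = 0.307

The posterior is Dirichlet(αᵢ + nᵢ) = Dirichlet(22, 28, 8, 24, 11).
For a Dirichlet(a₁,…,a_K) with all aᵢ > 1, the mode has j-th component (aⱼ − 1)/(Σaᵢ − K).
Here Σaᵢ = 93 and K = 5, so p_B = (28 − 1)/(93 − 5) = 27/88 ≈ 0.307.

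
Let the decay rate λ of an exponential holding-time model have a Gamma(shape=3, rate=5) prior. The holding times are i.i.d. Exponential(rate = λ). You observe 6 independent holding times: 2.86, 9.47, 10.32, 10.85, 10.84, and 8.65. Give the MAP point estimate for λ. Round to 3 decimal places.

The Exponential(rate=λ) likelihood is ∝ λ^n e^(−λΣtᵢ). Here n = 6 and Σtᵢ = 2.86 + 9.47 + 10.32 + 10.85 + 10.84 + 8.65 = 52.99.
Posterior ∝ λ^2e^(−5λ) · λ^6e^(−52.99λ) = λ^8e^(−57.99λ), i.e. Gamma(9, 57.99).
Mode = (a−1)/b = 8/57.99 ≈ 0.138.

λ̂_MAP = 0.138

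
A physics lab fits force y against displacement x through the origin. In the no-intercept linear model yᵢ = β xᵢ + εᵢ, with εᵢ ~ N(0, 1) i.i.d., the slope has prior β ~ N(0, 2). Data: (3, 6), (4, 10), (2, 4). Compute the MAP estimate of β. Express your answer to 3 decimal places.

log p(β | y) = −Σ(yᵢ − βxᵢ)²/(2·1) − β²/(2·2) + const.
Setting the derivative to zero: Σxᵢ(yᵢ − βxᵢ)/1 − β/2 = 0, so β = Σxᵢyᵢ / (Σxᵢ² + σ²/τ²).
Σxᵢyᵢ = 3·6 + 4·10 + 2·4 = 66; Σxᵢ² = 29; σ²/τ² = 0.5.
β̂_MAP = 66 / (29 + 0.5) = 66/29.5 ≈ 2.237.

β̂_MAP = 2.237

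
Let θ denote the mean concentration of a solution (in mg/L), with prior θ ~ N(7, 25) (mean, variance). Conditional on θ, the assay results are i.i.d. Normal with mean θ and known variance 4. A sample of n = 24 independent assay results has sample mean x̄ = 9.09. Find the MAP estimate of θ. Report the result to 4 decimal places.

n = 24, x̄ = 9.09.
For a Normal prior and Normal likelihood with known variance, the posterior is Normal; its mode equals its mean, the precision-weighted average.
Prior precision 1/σ₀² = 1/25 = 0.04; data precision n/σ² = 24/4 = 6.
θ̂ = (0.04·7 + 6·9.09) / (0.04 + 6) = 54.82/6.04 = 2741/302 ≈ 9.0762.

θ̂_MAP = 9.0762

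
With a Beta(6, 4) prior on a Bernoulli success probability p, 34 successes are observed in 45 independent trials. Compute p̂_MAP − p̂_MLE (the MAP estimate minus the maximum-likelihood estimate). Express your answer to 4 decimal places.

Posterior is Beta(40, 15); MAP = (40−1)/(55−2) = 39/53 ≈ 0.73585.
MLE ignores the prior: p̂_MLE = k/n = 34/45 ≈ 0.75556.
Difference = 39/53 − 34/45 = -47/2385 ≈ -0.0197.

MAP − MLE = -0.0197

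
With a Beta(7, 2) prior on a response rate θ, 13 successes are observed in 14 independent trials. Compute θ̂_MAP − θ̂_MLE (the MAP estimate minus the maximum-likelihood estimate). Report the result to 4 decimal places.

MAP − MLE = -0.0238

Posterior is Beta(20, 3); MAP = (20−1)/(23−2) = 19/21 ≈ 0.90476.
MLE ignores the prior: θ̂_MLE = k/n = 13/14 ≈ 0.92857.
Difference = 19/21 − 13/14 = -1/42 ≈ -0.0238.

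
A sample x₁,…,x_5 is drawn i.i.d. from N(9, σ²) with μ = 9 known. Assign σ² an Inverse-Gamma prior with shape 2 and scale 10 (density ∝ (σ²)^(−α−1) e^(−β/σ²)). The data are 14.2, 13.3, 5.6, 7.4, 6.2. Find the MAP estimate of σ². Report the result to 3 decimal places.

σ̂²_MAP = 7.954

Sum of squared deviations about the known mean: SS = (14.2−9)² + (13.3−9)² + (5.6−9)² + (7.4−9)² + (6.2−9)² = 67.49.
The Normal likelihood contributes (σ²)^(−n/2) exp(−SS/(2σ²)), so the posterior is Inverse-Gamma(α + n/2, β + SS/2) = Inverse-Gamma(4.5, 43.745).
The mode of Inverse-Gamma(a, b) is b/(a+1) = 43.745/5.5 ≈ 7.954.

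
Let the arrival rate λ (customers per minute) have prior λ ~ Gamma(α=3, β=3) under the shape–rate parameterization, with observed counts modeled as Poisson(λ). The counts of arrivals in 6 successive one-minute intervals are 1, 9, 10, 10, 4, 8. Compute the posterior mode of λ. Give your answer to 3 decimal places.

Σxᵢ = 1+9+10+10+4+8 = 42, with n = 6.
Posterior ∝ λ^2e^(−3λ) · λ^42e^(−6λ) = λ^44e^(−9λ), i.e. Gamma(shape=45, rate=9).
The mode of a Gamma(a, b) with a ≥ 1 (shape–rate) is (a−1)/b = 44/9 ≈ 4.889.

λ̂_MAP = 4.889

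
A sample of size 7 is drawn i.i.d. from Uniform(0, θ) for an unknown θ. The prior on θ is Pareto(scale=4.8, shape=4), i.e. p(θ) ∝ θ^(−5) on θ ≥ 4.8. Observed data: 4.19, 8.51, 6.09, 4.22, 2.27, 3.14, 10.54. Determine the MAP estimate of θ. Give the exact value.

θ̂_MAP = 10.54

The Uniform(0, θ) likelihood is θ^(−n) for θ ≥ max(xᵢ), zero otherwise. Here max(xᵢ) = 10.54.
Posterior ∝ θ^(−5) · θ^(−7) = θ^(−12) on θ ≥ max(4.8, 10.54) = 10.54.
This density is strictly decreasing in θ, so the posterior mode lies at the lower boundary of the support.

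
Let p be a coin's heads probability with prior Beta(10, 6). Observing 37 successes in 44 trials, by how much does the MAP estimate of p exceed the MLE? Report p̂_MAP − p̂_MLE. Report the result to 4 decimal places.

Posterior is Beta(47, 13); MAP = (47−1)/(60−2) = 46/58 ≈ 0.79310.
MLE ignores the prior: p̂_MLE = k/n = 37/44 ≈ 0.84091.
Difference = 46/58 − 37/44 = -61/1276 ≈ -0.0478.

MAP − MLE = -0.0478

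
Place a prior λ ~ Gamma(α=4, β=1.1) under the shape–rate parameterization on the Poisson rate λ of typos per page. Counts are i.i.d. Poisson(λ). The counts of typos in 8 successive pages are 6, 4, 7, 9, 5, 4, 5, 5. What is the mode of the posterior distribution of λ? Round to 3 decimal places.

Σxᵢ = 6+4+7+9+5+4+5+5 = 45, with n = 8.
Posterior ∝ λ^3e^(−1.1λ) · λ^45e^(−8λ) = λ^48e^(−9.1λ), i.e. Gamma(shape=49, rate=9.1).
The mode of a Gamma(a, b) with a ≥ 1 (shape–rate) is (a−1)/b = 48/9.1 ≈ 5.275.

λ̂_MAP = 5.275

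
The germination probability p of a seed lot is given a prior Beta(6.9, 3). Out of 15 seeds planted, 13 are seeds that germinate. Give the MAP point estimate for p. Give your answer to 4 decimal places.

Prior: Beta(6.9, 3).
Data: 13 successes in 15 trials. The binomial likelihood contributes p^13(1−p)^2, so the posterior is Beta(6.9+13, 3+2) = Beta(19.9, 5).
For Beta(a, b) with a, b > 1 the mode is (a−1)/(a+b−2) = 18.9/22.9 ≈ 0.8253.

p̂_MAP = 0.8253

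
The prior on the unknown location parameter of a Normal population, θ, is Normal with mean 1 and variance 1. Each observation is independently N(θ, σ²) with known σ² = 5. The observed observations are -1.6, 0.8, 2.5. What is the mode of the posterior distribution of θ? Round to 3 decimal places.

n = 3; x̄ = ((-1.6) + 0.8 + 2.5)/3 = 1.7/3 = 17/30 ≈ 0.5667.
For a Normal prior and Normal likelihood with known variance, the posterior is Normal; its mode equals its mean, the precision-weighted average.
Prior precision 1/σ₀² = 1/1 = 1; data precision n/σ² = 3/5 = 0.6.
θ̂ = (1·1 + 0.6·(17/30)) / (1 + 0.6) = 1.34/1.6 = 0.8375 ≈ 0.838.

θ̂_MAP = 0.838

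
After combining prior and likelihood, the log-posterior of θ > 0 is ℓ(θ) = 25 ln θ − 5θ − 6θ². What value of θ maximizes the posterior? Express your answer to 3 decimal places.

ℓ'(θ) = 25/θ − 5 − 12θ. Setting this to zero and multiplying by θ: 12θ² + 5θ − 25 = 0.
θ = (−5 + √(5² + 4·12·25)) / (2·12) = (−5 + √1225) / 24 = (−5 + 35)/24 = 5/4.
ℓ''(θ) = −25/θ² − 12 < 0, confirming a maximum.

θ̂_MAP = 1.250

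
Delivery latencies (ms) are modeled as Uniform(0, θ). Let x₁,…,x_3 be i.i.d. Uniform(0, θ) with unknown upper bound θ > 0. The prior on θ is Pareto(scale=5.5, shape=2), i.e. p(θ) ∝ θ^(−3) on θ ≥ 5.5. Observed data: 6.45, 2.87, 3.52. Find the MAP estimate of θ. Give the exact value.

The Uniform(0, θ) likelihood is θ^(−n) for θ ≥ max(xᵢ), zero otherwise. Here max(xᵢ) = 6.45.
Posterior ∝ θ^(−3) · θ^(−3) = θ^(−6) on θ ≥ max(5.5, 6.45) = 6.45.
This density is strictly decreasing in θ, so the posterior mode lies at the lower boundary of the support.

θ̂_MAP = 6.45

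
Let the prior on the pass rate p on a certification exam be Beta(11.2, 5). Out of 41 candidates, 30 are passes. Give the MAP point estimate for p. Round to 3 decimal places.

p̂_MAP = 0.728

Prior: Beta(11.2, 5).
Data: 30 successes in 41 trials. The binomial likelihood contributes p^30(1−p)^11, so the posterior is Beta(11.2+30, 5+11) = Beta(41.2, 16).
For Beta(a, b) with a, b > 1 the mode is (a−1)/(a+b−2) = 40.2/55.2 ≈ 0.728.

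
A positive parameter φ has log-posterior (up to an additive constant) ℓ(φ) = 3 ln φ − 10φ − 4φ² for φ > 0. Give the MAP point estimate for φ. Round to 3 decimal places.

φ̂_MAP = 0.250

ℓ'(φ) = 3/φ − 10 − 8φ. Setting this to zero and multiplying by φ: 8φ² + 10φ − 3 = 0.
φ = (−10 + √(10² + 4·8·3)) / (2·8) = (−10 + √196) / 16 = (−10 + 14)/16 = 1/4.
ℓ''(φ) = −3/φ² − 8 < 0, confirming a maximum.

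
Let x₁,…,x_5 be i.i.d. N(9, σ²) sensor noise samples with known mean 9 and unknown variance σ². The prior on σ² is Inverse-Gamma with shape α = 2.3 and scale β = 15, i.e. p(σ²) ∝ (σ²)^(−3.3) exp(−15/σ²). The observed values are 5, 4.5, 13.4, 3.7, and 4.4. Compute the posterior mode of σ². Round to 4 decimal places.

Sum of squared deviations about the known mean: SS = (5−9)² + (4.5−9)² + (13.4−9)² + (3.7−9)² + (4.4−9)² = 104.86.
The Normal likelihood contributes (σ²)^(−n/2) exp(−SS/(2σ²)), so the posterior is Inverse-Gamma(α + n/2, β + SS/2) = Inverse-Gamma(4.8, 67.43).
The mode of Inverse-Gamma(a, b) is b/(a+1) = 67.43/5.8 ≈ 11.6259.

σ̂²_MAP = 11.6259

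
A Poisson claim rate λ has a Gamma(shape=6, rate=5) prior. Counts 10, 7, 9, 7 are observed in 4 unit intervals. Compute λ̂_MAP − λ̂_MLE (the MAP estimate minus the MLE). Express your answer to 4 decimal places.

MAP − MLE = -4.0278

Σxᵢ = 33. Posterior is Gamma(39, 9); MAP = (39−1)/9 = 38/9 ≈ 4.22222.
MLE = x̄ = 33/4 ≈ 8.25000.
Difference = 38/9 − 33/4 = -145/36 ≈ -4.0278.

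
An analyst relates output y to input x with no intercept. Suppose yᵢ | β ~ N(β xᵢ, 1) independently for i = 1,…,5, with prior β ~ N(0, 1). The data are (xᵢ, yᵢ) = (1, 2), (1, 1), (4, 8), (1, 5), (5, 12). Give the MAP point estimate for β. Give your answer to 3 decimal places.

β̂_MAP = 2.222

log p(β | y) = −Σ(yᵢ − βxᵢ)²/(2·1) − β²/(2·1) + const.
Setting the derivative to zero: Σxᵢ(yᵢ − βxᵢ)/1 − β/1 = 0, so β = Σxᵢyᵢ / (Σxᵢ² + σ²/τ²).
Σxᵢyᵢ = 1·2 + 1·1 + 4·8 + 1·5 + 5·12 = 100; Σxᵢ² = 44; σ²/τ² = 1.
β̂_MAP = 100 / (44 + 1) = 100/45 ≈ 2.222.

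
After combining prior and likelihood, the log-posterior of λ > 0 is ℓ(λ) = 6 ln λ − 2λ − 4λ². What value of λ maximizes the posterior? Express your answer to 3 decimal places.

λ̂_MAP = 0.750

ℓ'(λ) = 6/λ − 2 − 8λ. Setting this to zero and multiplying by λ: 8λ² + 2λ − 6 = 0.
λ = (−2 + √(2² + 4·8·6)) / (2·8) = (−2 + √196) / 16 = (−2 + 14)/16 = 3/4.
ℓ''(λ) = −6/λ² − 8 < 0, confirming a maximum.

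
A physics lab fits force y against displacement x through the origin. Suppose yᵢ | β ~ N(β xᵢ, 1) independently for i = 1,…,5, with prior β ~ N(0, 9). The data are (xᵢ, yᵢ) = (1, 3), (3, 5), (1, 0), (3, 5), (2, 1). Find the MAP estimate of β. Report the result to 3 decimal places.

β̂_MAP = 1.452

log p(β | y) = −Σ(yᵢ − βxᵢ)²/(2·1) − β²/(2·9) + const.
Setting the derivative to zero: Σxᵢ(yᵢ − βxᵢ)/1 − β/9 = 0, so β = Σxᵢyᵢ / (Σxᵢ² + σ²/τ²).
Σxᵢyᵢ = 1·3 + 3·5 + 1·0 + 3·5 + 2·1 = 35; Σxᵢ² = 24; σ²/τ² = 1/9.
β̂_MAP = 35 / (24 + 1/9) = 35/(217/9) = 45/31 ≈ 1.452.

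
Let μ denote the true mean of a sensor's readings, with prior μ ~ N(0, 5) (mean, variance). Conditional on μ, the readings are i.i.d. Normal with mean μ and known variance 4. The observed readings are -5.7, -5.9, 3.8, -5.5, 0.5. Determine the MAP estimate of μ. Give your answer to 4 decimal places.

n = 5; x̄ = ((-5.7) + (-5.9) + 3.8 + (-5.5) + 0.5)/5 = -12.8/5 = -2.56.
For a Normal prior and Normal likelihood with known variance, the posterior is Normal; its mode equals its mean, the precision-weighted average.
Prior precision 1/σ₀² = 1/5 = 0.2; data precision n/σ² = 5/4 = 1.25.
μ̂ = (0.2·0 + 1.25·(-2.56)) / (0.2 + 1.25) = (-3.2)/1.45 = -64/29 ≈ -2.2069.

μ̂_MAP = -2.2069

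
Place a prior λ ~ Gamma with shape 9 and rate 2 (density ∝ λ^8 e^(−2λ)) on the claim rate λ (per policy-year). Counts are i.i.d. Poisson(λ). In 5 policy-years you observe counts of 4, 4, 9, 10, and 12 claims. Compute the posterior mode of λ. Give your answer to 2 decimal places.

λ̂_MAP = 6.71

Σxᵢ = 4+4+9+10+12 = 39, with n = 5.
Posterior ∝ λ^8e^(−2λ) · λ^39e^(−5λ) = λ^47e^(−7λ), i.e. Gamma(shape=48, rate=7).
The mode of a Gamma(a, b) with a ≥ 1 (shape–rate) is (a−1)/b = 47/7 ≈ 6.71.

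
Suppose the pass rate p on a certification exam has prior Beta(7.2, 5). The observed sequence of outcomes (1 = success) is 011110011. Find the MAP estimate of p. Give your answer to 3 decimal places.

p̂_MAP = 0.635

Prior: Beta(7.2, 5).
Data: 6 successes in 9 trials (from the sequence). The binomial likelihood contributes p^6(1−p)^3, so the posterior is Beta(7.2+6, 5+3) = Beta(13.2, 8).
For Beta(a, b) with a, b > 1 the mode is (a−1)/(a+b−2) = 12.2/19.2 ≈ 0.635.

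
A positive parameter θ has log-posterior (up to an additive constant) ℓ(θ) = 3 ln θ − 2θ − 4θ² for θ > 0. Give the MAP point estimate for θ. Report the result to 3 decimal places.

θ̂_MAP = 0.500

ℓ'(θ) = 3/θ − 2 − 8θ. Setting this to zero and multiplying by θ: 8θ² + 2θ − 3 = 0.
θ = (−2 + √(2² + 4·8·3)) / (2·8) = (−2 + √100) / 16 = (−2 + 10)/16 = 1/2.
ℓ''(θ) = −3/θ² − 8 < 0, confirming a maximum.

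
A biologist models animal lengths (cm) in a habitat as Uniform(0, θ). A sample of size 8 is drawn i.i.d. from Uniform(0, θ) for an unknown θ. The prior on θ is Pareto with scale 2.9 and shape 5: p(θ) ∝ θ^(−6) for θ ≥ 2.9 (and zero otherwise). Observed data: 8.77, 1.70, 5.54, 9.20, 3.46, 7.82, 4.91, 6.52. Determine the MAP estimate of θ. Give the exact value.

The Uniform(0, θ) likelihood is θ^(−n) for θ ≥ max(xᵢ), zero otherwise. Here max(xᵢ) = 9.20.
Posterior ∝ θ^(−6) · θ^(−8) = θ^(−14) on θ ≥ max(2.9, 9.20) = 9.20.
This density is strictly decreasing in θ, so the posterior mode lies at the lower boundary of the support.

θ̂_MAP = 9.20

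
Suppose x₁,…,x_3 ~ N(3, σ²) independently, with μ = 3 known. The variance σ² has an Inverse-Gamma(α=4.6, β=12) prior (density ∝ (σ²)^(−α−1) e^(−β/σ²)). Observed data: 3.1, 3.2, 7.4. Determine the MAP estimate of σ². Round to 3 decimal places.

Sum of squared deviations about the known mean: SS = (3.1−3)² + (3.2−3)² + (7.4−3)² = 19.41.
The Normal likelihood contributes (σ²)^(−n/2) exp(−SS/(2σ²)), so the posterior is Inverse-Gamma(α + n/2, β + SS/2) = Inverse-Gamma(6.1, 21.705).
The mode of Inverse-Gamma(a, b) is b/(a+1) = 21.705/7.1 ≈ 3.057.

σ̂²_MAP = 3.057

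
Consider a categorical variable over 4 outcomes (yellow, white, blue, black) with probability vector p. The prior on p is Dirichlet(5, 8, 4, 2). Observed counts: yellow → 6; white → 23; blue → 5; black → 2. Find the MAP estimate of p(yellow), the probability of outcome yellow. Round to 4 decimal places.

The posterior is Dirichlet(αᵢ + nᵢ) = Dirichlet(11, 31, 9, 4).
For a Dirichlet(a₁,…,a_K) with all aᵢ > 1, the mode has j-th component (aⱼ − 1)/(Σaᵢ − K).
Here Σaᵢ = 55 and K = 4, so p(yellow) = (11 − 1)/(55 − 4) = 10/51 ≈ 0.1961.

MAP estimate of p(yellow) = 0.1961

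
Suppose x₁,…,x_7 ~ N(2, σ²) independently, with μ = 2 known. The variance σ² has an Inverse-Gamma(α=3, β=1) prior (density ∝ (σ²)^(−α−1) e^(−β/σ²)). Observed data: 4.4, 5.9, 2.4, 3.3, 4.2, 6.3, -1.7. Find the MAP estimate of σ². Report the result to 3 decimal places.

σ̂²_MAP = 4.123

Sum of squared deviations about the known mean: SS = (4.4−2)² + (5.9−2)² + (2.4−2)² + (3.3−2)² + (4.2−2)² + (6.3−2)² + (-1.7−2)² = 59.84.
The Normal likelihood contributes (σ²)^(−n/2) exp(−SS/(2σ²)), so the posterior is Inverse-Gamma(α + n/2, β + SS/2) = Inverse-Gamma(6.5, 30.92).
The mode of Inverse-Gamma(a, b) is b/(a+1) = 30.92/7.5 ≈ 4.123.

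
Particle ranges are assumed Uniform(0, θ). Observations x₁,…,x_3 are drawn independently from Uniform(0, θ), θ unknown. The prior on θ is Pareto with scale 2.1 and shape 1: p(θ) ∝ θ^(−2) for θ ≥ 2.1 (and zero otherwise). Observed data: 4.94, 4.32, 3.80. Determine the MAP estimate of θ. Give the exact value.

θ̂_MAP = 4.94

The Uniform(0, θ) likelihood is θ^(−n) for θ ≥ max(xᵢ), zero otherwise. Here max(xᵢ) = 4.94.
Posterior ∝ θ^(−2) · θ^(−3) = θ^(−5) on θ ≥ max(2.1, 4.94) = 4.94.
This density is strictly decreasing in θ, so the posterior mode lies at the lower boundary of the support.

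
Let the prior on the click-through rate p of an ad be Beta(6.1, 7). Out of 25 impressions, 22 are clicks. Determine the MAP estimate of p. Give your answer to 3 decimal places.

Prior: Beta(6.1, 7).
Data: 22 successes in 25 trials. The binomial likelihood contributes p^22(1−p)^3, so the posterior is Beta(6.1+22, 7+3) = Beta(28.1, 10).
For Beta(a, b) with a, b > 1 the mode is (a−1)/(a+b−2) = 27.1/36.1 ≈ 0.751.

p̂_MAP = 0.751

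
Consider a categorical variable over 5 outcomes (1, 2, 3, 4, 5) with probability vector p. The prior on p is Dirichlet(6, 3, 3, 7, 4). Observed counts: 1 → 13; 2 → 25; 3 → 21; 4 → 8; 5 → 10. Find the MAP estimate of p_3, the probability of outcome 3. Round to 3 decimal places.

The posterior is Dirichlet(αᵢ + nᵢ) = Dirichlet(19, 28, 24, 15, 14).
For a Dirichlet(a₁,…,a_K) with all aᵢ > 1, the mode has j-th component (aⱼ − 1)/(Σaᵢ − K).
Here Σaᵢ = 100 and K = 5, so p_3 = (24 − 1)/(100 − 5) = 23/95 ≈ 0.242.

MAP estimate: 0.242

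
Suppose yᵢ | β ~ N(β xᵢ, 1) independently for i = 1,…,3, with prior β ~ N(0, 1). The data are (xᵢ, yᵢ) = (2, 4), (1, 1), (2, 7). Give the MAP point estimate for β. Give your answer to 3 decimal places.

log p(β | y) = −Σ(yᵢ − βxᵢ)²/(2·1) − β²/(2·1) + const.
Setting the derivative to zero: Σxᵢ(yᵢ − βxᵢ)/1 − β/1 = 0, so β = Σxᵢyᵢ / (Σxᵢ² + σ²/τ²).
Σxᵢyᵢ = 2·4 + 1·1 + 2·7 = 23; Σxᵢ² = 9; σ²/τ² = 1.
β̂_MAP = 23 / (9 + 1) = 23/10 ≈ 2.300.

β̂_MAP = 2.300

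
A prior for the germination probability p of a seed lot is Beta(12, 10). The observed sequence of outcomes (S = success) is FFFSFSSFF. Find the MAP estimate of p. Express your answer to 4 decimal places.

p̂_MAP = 0.4828

Prior: Beta(12, 10).
Data: 3 successes in 9 trials (from the sequence). The binomial likelihood contributes p^3(1−p)^6, so the posterior is Beta(12+3, 10+6) = Beta(15, 16).
For Beta(a, b) with a, b > 1 the mode is (a−1)/(a+b−2) = 14/29 ≈ 0.4828.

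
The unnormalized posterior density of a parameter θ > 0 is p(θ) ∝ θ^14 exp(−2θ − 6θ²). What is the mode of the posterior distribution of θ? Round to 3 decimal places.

θ̂_MAP = 1.000

ℓ'(θ) = 14/θ − 2 − 12θ. Setting this to zero and multiplying by θ: 12θ² + 2θ − 14 = 0.
θ = (−2 + √(2² + 4·12·14)) / (2·12) = (−2 + √676) / 24 = (−2 + 26)/24 = 1.
ℓ''(θ) = −14/θ² − 12 < 0, confirming a maximum.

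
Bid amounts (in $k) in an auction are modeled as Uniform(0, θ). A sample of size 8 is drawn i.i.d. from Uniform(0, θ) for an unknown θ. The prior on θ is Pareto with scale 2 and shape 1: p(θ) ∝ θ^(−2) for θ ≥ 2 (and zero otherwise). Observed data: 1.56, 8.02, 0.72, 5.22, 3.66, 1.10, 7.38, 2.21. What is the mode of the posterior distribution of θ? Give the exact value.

The Uniform(0, θ) likelihood is θ^(−n) for θ ≥ max(xᵢ), zero otherwise. Here max(xᵢ) = 8.02.
Posterior ∝ θ^(−2) · θ^(−8) = θ^(−10) on θ ≥ max(2, 8.02) = 8.02.
This density is strictly decreasing in θ, so the posterior mode lies at the lower boundary of the support.

θ̂_MAP = 8.02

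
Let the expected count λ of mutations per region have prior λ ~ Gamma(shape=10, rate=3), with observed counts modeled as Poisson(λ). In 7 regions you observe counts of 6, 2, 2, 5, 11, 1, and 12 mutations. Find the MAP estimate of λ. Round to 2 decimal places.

λ̂_MAP = 4.80

Σxᵢ = 6+2+2+5+11+1+12 = 39, with n = 7.
Posterior ∝ λ^9e^(−3λ) · λ^39e^(−7λ) = λ^48e^(−10λ), i.e. Gamma(shape=49, rate=10).
The mode of a Gamma(a, b) with a ≥ 1 (shape–rate) is (a−1)/b = 48/10 ≈ 4.80.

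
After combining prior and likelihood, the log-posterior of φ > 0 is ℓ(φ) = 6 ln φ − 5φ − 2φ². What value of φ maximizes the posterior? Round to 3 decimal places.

ℓ'(φ) = 6/φ − 5 − 4φ. Setting this to zero and multiplying by φ: 4φ² + 5φ − 6 = 0.
φ = (−5 + √(5² + 4·4·6)) / (2·4) = (−5 + √121) / 8 = (−5 + 11)/8 = 3/4.
ℓ''(φ) = −6/φ² − 4 < 0, confirming a maximum.

φ̂_MAP = 0.750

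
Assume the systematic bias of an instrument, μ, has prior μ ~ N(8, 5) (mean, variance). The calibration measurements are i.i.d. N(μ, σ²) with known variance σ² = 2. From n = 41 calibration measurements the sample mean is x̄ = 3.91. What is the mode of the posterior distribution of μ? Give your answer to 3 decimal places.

n = 41, x̄ = 3.91.
For a Normal prior and Normal likelihood with known variance, the posterior is Normal; its mode equals its mean, the precision-weighted average.
Prior precision 1/σ₀² = 1/5 = 0.2; data precision n/σ² = 41/2 = 20.5.
μ̂ = (0.2·8 + 20.5·3.91) / (0.2 + 20.5) = 81.755/20.7 = 16351/4140 ≈ 3.950.

μ̂_MAP = 3.950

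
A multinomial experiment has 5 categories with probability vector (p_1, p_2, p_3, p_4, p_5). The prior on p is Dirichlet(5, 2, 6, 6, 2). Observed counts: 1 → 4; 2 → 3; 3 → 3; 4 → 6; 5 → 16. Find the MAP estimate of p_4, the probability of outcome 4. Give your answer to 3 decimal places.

The posterior is Dirichlet(αᵢ + nᵢ) = Dirichlet(9, 5, 9, 12, 18).
For a Dirichlet(a₁,…,a_K) with all aᵢ > 1, the mode has j-th component (aⱼ − 1)/(Σaᵢ − K).
Here Σaᵢ = 53 and K = 5, so p_4 = (12 − 1)/(53 − 5) = 11/48 ≈ 0.229.

MAP estimate: 0.229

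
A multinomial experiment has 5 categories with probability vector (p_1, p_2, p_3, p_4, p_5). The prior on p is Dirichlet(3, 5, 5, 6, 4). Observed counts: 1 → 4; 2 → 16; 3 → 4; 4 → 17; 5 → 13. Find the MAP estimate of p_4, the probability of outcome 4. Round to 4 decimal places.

The posterior is Dirichlet(αᵢ + nᵢ) = Dirichlet(7, 21, 9, 23, 17).
For a Dirichlet(a₁,…,a_K) with all aᵢ > 1, the mode has j-th component (aⱼ − 1)/(Σaᵢ − K).
Here Σaᵢ = 77 and K = 5, so p_4 = (23 − 1)/(77 − 5) = 22/72 ≈ 0.3056.

MAP estimate: 0.3056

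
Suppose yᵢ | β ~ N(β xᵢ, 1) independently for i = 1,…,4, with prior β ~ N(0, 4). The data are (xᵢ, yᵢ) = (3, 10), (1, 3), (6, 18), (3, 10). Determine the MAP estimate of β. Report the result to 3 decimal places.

log p(β | y) = −Σ(yᵢ − βxᵢ)²/(2·1) − β²/(2·4) + const.
Setting the derivative to zero: Σxᵢ(yᵢ − βxᵢ)/1 − β/4 = 0, so β = Σxᵢyᵢ / (Σxᵢ² + σ²/τ²).
Σxᵢyᵢ = 3·10 + 1·3 + 6·18 + 3·10 = 171; Σxᵢ² = 55; σ²/τ² = 0.25.
β̂_MAP = 171 / (55 + 0.25) = 171/55.25 ≈ 3.095.

β̂_MAP = 3.095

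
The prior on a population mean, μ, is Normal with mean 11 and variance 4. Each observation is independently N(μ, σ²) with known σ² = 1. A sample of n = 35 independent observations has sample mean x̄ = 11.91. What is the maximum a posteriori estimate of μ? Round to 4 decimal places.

n = 35, x̄ = 11.91.
For a Normal prior and Normal likelihood with known variance, the posterior is Normal; its mode equals its mean, the precision-weighted average.
Prior precision 1/σ₀² = 1/4 = 0.25; data precision n/σ² = 35/1 = 35.
μ̂ = (0.25·11 + 35·11.91) / (0.25 + 35) = 419.6/35.25 = 8392/705 ≈ 11.9035.

μ̂_MAP = 11.9035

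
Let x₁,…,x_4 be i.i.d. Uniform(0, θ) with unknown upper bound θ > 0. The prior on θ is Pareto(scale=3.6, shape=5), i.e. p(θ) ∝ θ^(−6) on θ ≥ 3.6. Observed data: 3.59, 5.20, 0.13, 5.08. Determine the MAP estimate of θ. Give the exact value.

The Uniform(0, θ) likelihood is θ^(−n) for θ ≥ max(xᵢ), zero otherwise. Here max(xᵢ) = 5.20.
Posterior ∝ θ^(−6) · θ^(−4) = θ^(−10) on θ ≥ max(3.6, 5.20) = 5.20.
This density is strictly decreasing in θ, so the posterior mode lies at the lower boundary of the support.

θ̂_MAP = 5.20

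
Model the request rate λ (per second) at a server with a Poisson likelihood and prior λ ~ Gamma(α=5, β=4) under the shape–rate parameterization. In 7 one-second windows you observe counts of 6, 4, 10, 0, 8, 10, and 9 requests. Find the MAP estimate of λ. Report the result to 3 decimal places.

Σxᵢ = 6+4+10+0+8+10+9 = 47, with n = 7.
Posterior ∝ λ^4e^(−4λ) · λ^47e^(−7λ) = λ^51e^(−11λ), i.e. Gamma(shape=52, rate=11).
The mode of a Gamma(a, b) with a ≥ 1 (shape–rate) is (a−1)/b = 51/11 ≈ 4.636.

λ̂_MAP = 4.636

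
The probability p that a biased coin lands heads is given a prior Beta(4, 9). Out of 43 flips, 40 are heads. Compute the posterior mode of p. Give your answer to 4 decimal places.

Prior: Beta(4, 9).
Data: 40 successes in 43 trials. The binomial likelihood contributes p^40(1−p)^3, so the posterior is Beta(4+40, 9+3) = Beta(44, 12).
For Beta(a, b) with a, b > 1 the mode is (a−1)/(a+b−2) = 43/54 ≈ 0.7963.

p̂_MAP = 0.7963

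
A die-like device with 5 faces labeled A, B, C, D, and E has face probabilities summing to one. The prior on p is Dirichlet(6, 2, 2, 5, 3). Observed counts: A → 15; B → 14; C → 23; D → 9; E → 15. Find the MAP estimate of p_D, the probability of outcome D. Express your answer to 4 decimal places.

The posterior is Dirichlet(αᵢ + nᵢ) = Dirichlet(21, 16, 25, 14, 18).
For a Dirichlet(a₁,…,a_K) with all aᵢ > 1, the mode has j-th component (aⱼ − 1)/(Σaᵢ − K).
Here Σaᵢ = 94 and K = 5, so p_D = (14 − 1)/(94 − 5) = 13/89 ≈ 0.1461.

MAP estimate of p_D = 0.1461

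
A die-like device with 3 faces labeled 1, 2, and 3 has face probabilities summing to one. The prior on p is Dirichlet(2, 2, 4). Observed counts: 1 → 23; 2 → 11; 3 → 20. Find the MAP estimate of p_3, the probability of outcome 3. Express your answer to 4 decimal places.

MAP estimate: 0.3898

The posterior is Dirichlet(αᵢ + nᵢ) = Dirichlet(25, 13, 24).
For a Dirichlet(a₁,…,a_K) with all aᵢ > 1, the mode has j-th component (aⱼ − 1)/(Σaᵢ − K).
Here Σaᵢ = 62 and K = 3, so p_3 = (24 − 1)/(62 − 3) = 23/59 ≈ 0.3898.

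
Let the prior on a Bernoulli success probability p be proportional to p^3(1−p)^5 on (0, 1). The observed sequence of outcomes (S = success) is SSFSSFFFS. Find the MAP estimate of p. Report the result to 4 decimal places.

The prior density ∝ p^3(1−p)^5 is the kernel of Beta(4, 6).
Data: 5 successes in 9 trials (from the sequence). The binomial likelihood contributes p^5(1−p)^4, so the posterior is Beta(4+5, 6+4) = Beta(9, 10).
For Beta(a, b) with a, b > 1 the mode is (a−1)/(a+b−2) = 8/17 ≈ 0.4706.

p̂_MAP = 0.4706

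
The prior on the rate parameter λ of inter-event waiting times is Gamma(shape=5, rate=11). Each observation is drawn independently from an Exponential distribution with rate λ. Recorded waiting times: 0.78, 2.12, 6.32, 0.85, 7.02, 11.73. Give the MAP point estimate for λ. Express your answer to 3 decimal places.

The Exponential(rate=λ) likelihood is ∝ λ^n e^(−λΣtᵢ). Here n = 6 and Σtᵢ = 0.78 + 2.12 + 6.32 + 0.85 + 7.02 + 11.73 = 28.82.
Posterior ∝ λ^4e^(−11λ) · λ^6e^(−28.82λ) = λ^10e^(−39.82λ), i.e. Gamma(11, 39.82).
Mode = (a−1)/b = 10/39.82 ≈ 0.251.

λ̂_MAP = 0.251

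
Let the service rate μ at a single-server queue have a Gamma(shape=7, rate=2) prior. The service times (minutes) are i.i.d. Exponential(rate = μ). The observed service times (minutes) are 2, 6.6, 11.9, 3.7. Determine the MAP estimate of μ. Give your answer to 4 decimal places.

The Exponential(rate=μ) likelihood is ∝ μ^n e^(−μΣtᵢ). Here n = 4 and Σtᵢ = 2 + 6.6 + 11.9 + 3.7 = 24.2.
Posterior ∝ μ^6e^(−2μ) · μ^4e^(−24.2μ) = μ^10e^(−26.2μ), i.e. Gamma(11, 26.2).
Mode = (a−1)/b = 10/26.2 ≈ 0.3817.

μ̂_MAP = 0.3817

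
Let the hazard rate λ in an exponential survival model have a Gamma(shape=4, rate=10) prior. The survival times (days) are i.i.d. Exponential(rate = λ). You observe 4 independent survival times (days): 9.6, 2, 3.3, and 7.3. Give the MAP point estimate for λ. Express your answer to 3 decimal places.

λ̂_MAP = 0.217

The Exponential(rate=λ) likelihood is ∝ λ^n e^(−λΣtᵢ). Here n = 4 and Σtᵢ = 9.6 + 2 + 3.3 + 7.3 = 22.2.
Posterior ∝ λ^3e^(−10λ) · λ^4e^(−22.2λ) = λ^7e^(−32.2λ), i.e. Gamma(8, 32.2).
Mode = (a−1)/b = 7/32.2 ≈ 0.217.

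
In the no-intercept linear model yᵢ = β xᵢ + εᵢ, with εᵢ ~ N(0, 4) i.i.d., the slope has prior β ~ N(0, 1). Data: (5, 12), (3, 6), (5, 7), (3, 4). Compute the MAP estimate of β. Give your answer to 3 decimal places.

β̂_MAP = 1.736

log p(β | y) = −Σ(yᵢ − βxᵢ)²/(2·4) − β²/(2·1) + const.
Setting the derivative to zero: Σxᵢ(yᵢ − βxᵢ)/4 − β/1 = 0, so β = Σxᵢyᵢ / (Σxᵢ² + σ²/τ²).
Σxᵢyᵢ = 5·12 + 3·6 + 5·7 + 3·4 = 125; Σxᵢ² = 68; σ²/τ² = 4.
β̂_MAP = 125 / (68 + 4) = 125/72 ≈ 1.736.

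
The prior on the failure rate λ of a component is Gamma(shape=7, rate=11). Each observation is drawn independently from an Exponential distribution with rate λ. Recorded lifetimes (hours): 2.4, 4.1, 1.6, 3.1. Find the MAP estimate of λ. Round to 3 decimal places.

λ̂_MAP = 0.450

The Exponential(rate=λ) likelihood is ∝ λ^n e^(−λΣtᵢ). Here n = 4 and Σtᵢ = 2.4 + 4.1 + 1.6 + 3.1 = 11.2.
Posterior ∝ λ^6e^(−11λ) · λ^4e^(−11.2λ) = λ^10e^(−22.2λ), i.e. Gamma(11, 22.2).
Mode = (a−1)/b = 10/22.2 ≈ 0.450.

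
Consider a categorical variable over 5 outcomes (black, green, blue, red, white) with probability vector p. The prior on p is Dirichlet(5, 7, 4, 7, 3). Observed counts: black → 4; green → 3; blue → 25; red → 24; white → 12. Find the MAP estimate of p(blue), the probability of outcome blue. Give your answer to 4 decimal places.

MAP estimate of p(blue) = 0.3146

The posterior is Dirichlet(αᵢ + nᵢ) = Dirichlet(9, 10, 29, 31, 15).
For a Dirichlet(a₁,…,a_K) with all aᵢ > 1, the mode has j-th component (aⱼ − 1)/(Σaᵢ − K).
Here Σaᵢ = 94 and K = 5, so p(blue) = (29 − 1)/(94 − 5) = 28/89 ≈ 0.3146.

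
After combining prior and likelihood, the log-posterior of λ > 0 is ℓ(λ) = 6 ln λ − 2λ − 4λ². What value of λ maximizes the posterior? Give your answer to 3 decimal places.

λ̂_MAP = 0.750

ℓ'(λ) = 6/λ − 2 − 8λ. Setting this to zero and multiplying by λ: 8λ² + 2λ − 6 = 0.
λ = (−2 + √(2² + 4·8·6)) / (2·8) = (−2 + √196) / 16 = (−2 + 14)/16 = 3/4.
ℓ''(λ) = −6/λ² − 8 < 0, confirming a maximum.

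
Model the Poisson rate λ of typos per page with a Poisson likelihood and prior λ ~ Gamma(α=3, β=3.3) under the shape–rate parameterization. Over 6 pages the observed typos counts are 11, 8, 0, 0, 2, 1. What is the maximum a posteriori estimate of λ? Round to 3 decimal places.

Σxᵢ = 11+8+0+0+2+1 = 22, with n = 6.
Posterior ∝ λ^2e^(−3.3λ) · λ^22e^(−6λ) = λ^24e^(−9.3λ), i.e. Gamma(shape=25, rate=9.3).
The mode of a Gamma(a, b) with a ≥ 1 (shape–rate) is (a−1)/b = 24/9.3 ≈ 2.581.

λ̂_MAP = 2.581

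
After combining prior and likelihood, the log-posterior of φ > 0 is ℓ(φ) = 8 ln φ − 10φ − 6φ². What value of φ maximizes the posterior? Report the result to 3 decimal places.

ℓ'(φ) = 8/φ − 10 − 12φ. Setting this to zero and multiplying by φ: 12φ² + 10φ − 8 = 0.
φ = (−10 + √(10² + 4·12·8)) / (2·12) = (−10 + √484) / 24 = (−10 + 22)/24 = 1/2.
ℓ''(φ) = −8/φ² − 12 < 0, confirming a maximum.

φ̂_MAP = 0.500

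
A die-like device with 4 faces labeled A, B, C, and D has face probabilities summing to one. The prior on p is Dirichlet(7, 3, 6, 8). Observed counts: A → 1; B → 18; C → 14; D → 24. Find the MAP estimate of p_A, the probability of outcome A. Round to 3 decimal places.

The posterior is Dirichlet(αᵢ + nᵢ) = Dirichlet(8, 21, 20, 32).
For a Dirichlet(a₁,…,a_K) with all aᵢ > 1, the mode has j-th component (aⱼ − 1)/(Σaᵢ − K).
Here Σaᵢ = 81 and K = 4, so p_A = (8 − 1)/(81 − 4) = 7/77 ≈ 0.091.

MAP estimate of p_A = 0.091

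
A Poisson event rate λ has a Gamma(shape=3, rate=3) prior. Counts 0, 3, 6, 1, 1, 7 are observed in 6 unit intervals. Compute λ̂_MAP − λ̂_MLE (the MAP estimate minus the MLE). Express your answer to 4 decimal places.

Σxᵢ = 18. Posterior is Gamma(21, 9); MAP = (21−1)/9 = 20/9 ≈ 2.22222.
MLE = x̄ = 18/6 ≈ 3.00000.
Difference = 20/9 − 18/6 = -7/9 ≈ -0.7778.

MAP − MLE = -0.7778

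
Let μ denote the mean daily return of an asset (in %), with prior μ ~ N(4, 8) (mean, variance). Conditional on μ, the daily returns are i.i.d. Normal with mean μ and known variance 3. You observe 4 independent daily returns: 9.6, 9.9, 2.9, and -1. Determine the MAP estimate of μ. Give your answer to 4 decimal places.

μ̂_MAP = 5.2343

n = 4; x̄ = (9.6 + 9.9 + 2.9 + (-1))/4 = 21.4/4 = 5.35.
For a Normal prior and Normal likelihood with known variance, the posterior is Normal; its mode equals its mean, the precision-weighted average.
Prior precision 1/σ₀² = 1/8 = 0.125; data precision n/σ² = 4/3.
μ̂ = (0.125·4 + (4/3)·5.35) / (0.125 + 4/3) = (229/30)/(35/24) = 916/175 ≈ 5.2343.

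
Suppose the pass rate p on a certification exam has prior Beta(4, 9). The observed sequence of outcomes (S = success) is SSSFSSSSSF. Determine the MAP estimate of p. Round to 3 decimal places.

Prior: Beta(4, 9).
Data: 8 successes in 10 trials (from the sequence). The binomial likelihood contributes p^8(1−p)^2, so the posterior is Beta(4+8, 9+2) = Beta(12, 11).
For Beta(a, b) with a, b > 1 the mode is (a−1)/(a+b−2) = 11/21 ≈ 0.524.

p̂_MAP = 0.524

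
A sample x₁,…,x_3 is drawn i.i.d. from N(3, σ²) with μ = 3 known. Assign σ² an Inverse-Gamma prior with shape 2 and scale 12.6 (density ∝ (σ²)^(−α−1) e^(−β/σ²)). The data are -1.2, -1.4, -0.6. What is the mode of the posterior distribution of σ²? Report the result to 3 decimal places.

Sum of squared deviations about the known mean: SS = (-1.2−3)² + (-1.4−3)² + (-0.6−3)² = 49.96.
The Normal likelihood contributes (σ²)^(−n/2) exp(−SS/(2σ²)), so the posterior is Inverse-Gamma(α + n/2, β + SS/2) = Inverse-Gamma(3.5, 37.58).
The mode of Inverse-Gamma(a, b) is b/(a+1) = 37.58/4.5 ≈ 8.351.

σ̂²_MAP = 8.351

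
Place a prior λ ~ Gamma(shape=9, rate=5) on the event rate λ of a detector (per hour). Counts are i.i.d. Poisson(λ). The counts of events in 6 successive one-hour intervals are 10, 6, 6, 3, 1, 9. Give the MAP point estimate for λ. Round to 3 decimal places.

Σxᵢ = 10+6+6+3+1+9 = 35, with n = 6.
Posterior ∝ λ^8e^(−5λ) · λ^35e^(−6λ) = λ^43e^(−11λ), i.e. Gamma(shape=44, rate=11).
The mode of a Gamma(a, b) with a ≥ 1 (shape–rate) is (a−1)/b = 43/11 ≈ 3.909.

λ̂_MAP = 3.909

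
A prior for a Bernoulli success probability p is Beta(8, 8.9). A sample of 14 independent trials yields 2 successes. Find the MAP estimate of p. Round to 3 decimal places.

p̂_MAP = 0.311

Prior: Beta(8, 8.9).
Data: 2 successes in 14 trials. The binomial likelihood contributes p^2(1−p)^12, so the posterior is Beta(8+2, 8.9+12) = Beta(10, 20.9).
For Beta(a, b) with a, b > 1 the mode is (a−1)/(a+b−2) = 9/28.9 ≈ 0.311.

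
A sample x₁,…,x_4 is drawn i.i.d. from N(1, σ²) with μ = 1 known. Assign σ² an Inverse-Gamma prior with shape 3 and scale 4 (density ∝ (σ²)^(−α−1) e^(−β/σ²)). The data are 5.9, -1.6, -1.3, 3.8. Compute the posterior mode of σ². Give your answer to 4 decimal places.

Sum of squared deviations about the known mean: SS = (5.9−1)² + (-1.6−1)² + (-1.3−1)² + (3.8−1)² = 43.9.
The Normal likelihood contributes (σ²)^(−n/2) exp(−SS/(2σ²)), so the posterior is Inverse-Gamma(α + n/2, β + SS/2) = Inverse-Gamma(5, 25.95).
The mode of Inverse-Gamma(a, b) is b/(a+1) = 25.95/6 ≈ 4.3250.

σ̂²_MAP = 4.3250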